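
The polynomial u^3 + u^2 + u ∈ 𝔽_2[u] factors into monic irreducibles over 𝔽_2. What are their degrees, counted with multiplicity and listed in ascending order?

1, 2

Write f(u) = u^3 + u^2 + u.
Roots in 𝔽_2: f(0) = 0 → root; f(1) = 1.
Linear factors from roots: (u).
Complete factorization: f(u) = (u)·(u^2 + u + 1).
Factor degrees with multiplicity: 1 + 2 = 3.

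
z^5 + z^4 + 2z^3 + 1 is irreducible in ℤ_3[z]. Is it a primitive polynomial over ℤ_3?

Write f(z) = z^5 + z^4 + 2z^3 + 1.
|GF(3^5)^×| = 3^5 − 1 = 242. Prime factorization: 242 = 2·11^2.
f is primitive ⇔ z has order 242 in GF(3)[z]/(f), i.e. z^(242/q) ≠ 1 for each prime q | 242.
z^(121) mod f = 2.
z^(22) mod f = z^4 + z^2 + 2z + 2.
None equal 1, so z has full order 242; f is primitive.

Yes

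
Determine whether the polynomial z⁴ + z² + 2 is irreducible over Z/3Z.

Write m(z) = z⁴ + z² + 2.
Check for roots in Z/3Z: m(0) = 2; m(1) = 1; m(2) = 1.
No roots, so no linear factors.
Monic irreducibles of degree 2 over GF(3): z² + 1, z² + z + 2, z² + 2z + 2.
None of them divide m (all give nonzero remainder).
No irreducible factor of degree ≤ 2 exists, so m is irreducible over GF(3).

Yes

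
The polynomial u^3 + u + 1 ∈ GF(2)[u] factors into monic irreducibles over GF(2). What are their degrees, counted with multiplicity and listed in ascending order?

3

Write h(u) = u^3 + u + 1.
Roots in GF(2): h(0) = 1; h(1) = 1.
Complete factorization: h(u) = (u^3 + u + 1).
Factor degrees with multiplicity: 3 = 3.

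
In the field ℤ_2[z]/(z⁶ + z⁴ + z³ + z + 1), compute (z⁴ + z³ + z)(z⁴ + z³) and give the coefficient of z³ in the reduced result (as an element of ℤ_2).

1

Multiply in ℤ_2[z]: (z⁴ + z³ + z)·(z⁴ + z³) = z⁸ + z⁶ + z⁵ + z⁴.
Reduce using z⁶ ≡ z⁴ + z³ + z + 1 (mod z⁶ + z⁴ + z³ + z + 1).
Reduced: z⁴ + z³ + z².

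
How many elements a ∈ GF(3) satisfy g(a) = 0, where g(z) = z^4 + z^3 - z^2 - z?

3

Evaluate at each of the 3 elements of GF(3):
g(0) = 0 → root; g(1) = 0 → root; g(2) = 0 → root.
Roots: {0, 1, 2}.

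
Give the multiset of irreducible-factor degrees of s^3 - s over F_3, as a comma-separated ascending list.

1, 1, 1

Write f(s) = s^3 - s.
Roots in F_3: f(0) = 0 → root; f(1) = 0 → root; f(2) = 0 → root.
Linear factors from roots: (s), (s - 1), (s + 1).
Complete factorization: f(s) = (s)·(s + 1)·(s - 1).
Factor degrees with multiplicity: 1 + 1 + 1 = 3.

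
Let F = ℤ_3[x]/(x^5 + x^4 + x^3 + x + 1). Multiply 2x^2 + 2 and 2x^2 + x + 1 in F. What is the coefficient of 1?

2

Multiply in ℤ_3[x]: (2x^2 + 2)·(2x^2 + x + 1) = x^4 + 2x^3 + 2x + 2.
Reduced: x^4 + 2x^3 + 2x + 2.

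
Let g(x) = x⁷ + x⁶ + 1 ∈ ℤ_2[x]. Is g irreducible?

Yes

Check for roots in ℤ_2: g(0) = 1; g(1) = 1.
No roots, so no linear factors.
Monic irreducibles of degree 2 over GF(2): x² + x + 1.
None of them divide g (all give nonzero remainder).
Monic irreducibles of degree 3 over GF(2): x³ + x + 1, x³ + x² + 1.
None of them divide g (all give nonzero remainder).
No irreducible factor of degree ≤ 3 exists, so g is irreducible over GF(2).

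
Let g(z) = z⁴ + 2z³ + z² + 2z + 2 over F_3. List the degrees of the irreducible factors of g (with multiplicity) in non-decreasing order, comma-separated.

1, 3

Roots in F_3: g(0) = 2; g(1) = 2; g(2) = 0 → root.
Linear factors from roots: (z + 1).
Complete factorization: g(z) = (z + 1)·(z³ + z² + 2).
Factor degrees with multiplicity: 1 + 3 = 4.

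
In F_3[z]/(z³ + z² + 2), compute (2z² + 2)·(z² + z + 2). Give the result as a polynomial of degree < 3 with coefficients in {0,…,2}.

z + 1

Multiply in F_3[z]: (2z² + 2)·(z² + z + 2) = 2z⁴ + 2z³ + 2z + 1.
Reduce using z³ ≡ 2z² + 1 (mod z³ + z² + 2).
Reduced: z + 1.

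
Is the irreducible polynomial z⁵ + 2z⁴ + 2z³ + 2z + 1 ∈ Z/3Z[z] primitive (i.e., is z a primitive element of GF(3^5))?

Write f(z) = z⁵ + 2z⁴ + 2z³ + 2z + 1.
|GF(3^5)^×| = 3^5 − 1 = 242. Prime factorization: 242 = 2·11^2.
f is primitive ⇔ z has order 242 in GF(3)[z]/(f), i.e. z^(242/q) ≠ 1 for each prime q | 242.
z^(121) mod f = 2.
z^(22) mod f = z⁴ + z.
None equal 1, so z has full order 242; f is primitive.

Yes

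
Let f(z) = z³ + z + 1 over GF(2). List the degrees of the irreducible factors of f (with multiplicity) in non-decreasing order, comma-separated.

Roots in GF(2): f(0) = 1; f(1) = 1.
Complete factorization: f(z) = (z³ + z + 1).
Factor degrees with multiplicity: 3 = 3.

3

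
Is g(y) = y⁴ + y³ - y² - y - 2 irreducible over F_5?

Check for roots in F_5: g(0) = 3; g(1) = 3; g(2) = 1; g(3) = 4; g(4) = 3.
No roots, so no linear factors.
Degree-2 irreducible divisors: test the 10 monic irreducibles of degree 2 over GF(5).
None of them divide g (all give nonzero remainder).
No irreducible factor of degree ≤ 2 exists, so g is irreducible over GF(5).

Yes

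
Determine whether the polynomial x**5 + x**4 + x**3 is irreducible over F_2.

No

Write h(x) = x**5 + x**4 + x**3.
Check for roots in F_2: h(0) = 0 → root; h(1) = 1.
h(0) = 0, so (x) divides h(x); h is reducible.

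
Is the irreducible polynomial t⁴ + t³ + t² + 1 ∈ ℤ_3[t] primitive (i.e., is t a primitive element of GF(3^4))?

Write f(t) = t⁴ + t³ + t² + 1.
|GF(3^4)^×| = 3^4 − 1 = 80. Prime factorization: 80 = 2^4·5.
f is primitive ⇔ t has order 80 in GF(3)[t]/(f), i.e. t^(80/q) ≠ 1 for each prime q | 80.
t^(40) mod f = 1
t^(16) mod f = 2t³ + t² + t.
Since t^(40) = 1, the order of t divides 40 < 80; not primitive.

No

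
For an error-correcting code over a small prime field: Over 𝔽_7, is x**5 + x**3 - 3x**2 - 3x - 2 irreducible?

Yes

Write P(x) = x**5 + x**3 - 3x**2 - 3x - 2.
Check for roots in 𝔽_7: P(0) = 5; P(1) = 1; P(2) = 6; P(3) = 1; P(4) = 4; P(5) = 1; P(6) = 3.
No roots, so no linear factors.
Degree-2 irreducible divisors: test the 21 monic irreducibles of degree 2 over GF(7).
None of them divide P (all give nonzero remainder).
No irreducible factor of degree ≤ 2 exists, so P is irreducible over GF(7).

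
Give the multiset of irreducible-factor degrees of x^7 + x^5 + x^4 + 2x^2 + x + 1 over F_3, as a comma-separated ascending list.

Write h(x) = x^7 + x^5 + x^4 + 2x^2 + x + 1.
Roots in F_3: h(0) = 1; h(1) = 1; h(2) = 1.
Complete factorization: h(x) = (x^7 + x^5 + x^4 + 2x^2 + x + 1).
Factor degrees with multiplicity: 7 = 7.

7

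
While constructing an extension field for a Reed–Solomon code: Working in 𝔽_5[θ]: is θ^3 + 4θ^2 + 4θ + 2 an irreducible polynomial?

Yes

Write P(θ) = θ^3 + 4θ^2 + 4θ + 2.
Check for roots in 𝔽_5: P(0) = 2; P(1) = 1; P(2) = 4; P(3) = 2; P(4) = 1.
No roots. A degree-3 polynomial over a field with no linear factor is irreducible.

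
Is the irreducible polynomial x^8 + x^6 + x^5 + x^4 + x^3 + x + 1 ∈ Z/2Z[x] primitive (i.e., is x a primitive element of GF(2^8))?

No

Write f(x) = x^8 + x^6 + x^5 + x^4 + x^3 + x + 1.
|GF(2^8)^×| = 2^8 − 1 = 255. Prime factorization: 255 = 3·5·17.
f is primitive ⇔ x has order 255 in GF(2)[x]/(f), i.e. x^(255/q) ≠ 1 for each prime q | 255.
x^(85) mod f = 1
x^(51) mod f = x^6 + x^5 + x^4 + x^3.
x^(15) mod f = x^7 + x^5 + x^4 + x^3 + x^2.
Since x^(85) = 1, the order of x divides 85 < 255; not primitive.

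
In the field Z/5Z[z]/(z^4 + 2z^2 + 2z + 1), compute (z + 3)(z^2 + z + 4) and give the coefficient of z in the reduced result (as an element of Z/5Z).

2

Multiply in Z/5Z[z]: (z + 3)·(z^2 + z + 4) = z^3 + 4z^2 + 2z + 2.
Reduced: z^3 + 4z^2 + 2z + 2.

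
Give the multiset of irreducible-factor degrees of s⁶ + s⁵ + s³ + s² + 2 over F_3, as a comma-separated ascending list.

Write h(s) = s⁶ + s⁵ + s³ + s² + 2.
Roots in F_3: h(0) = 2; h(1) = 0 → root; h(2) = 2.
Linear factors from roots: (s + 2).
Complete factorization: h(s) = (s + 2)·(s² + 1)·(s³ + 2s² + s + 1).
Factor degrees with multiplicity: 1 + 2 + 3 = 6.

1, 2, 3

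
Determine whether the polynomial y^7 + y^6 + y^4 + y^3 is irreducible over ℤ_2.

Write P(y) = y^7 + y^6 + y^4 + y^3.
Check for roots in ℤ_2: P(0) = 0 → root; P(1) = 0 → root.
P(0) = 0, so (y) divides P(y); P is reducible.

No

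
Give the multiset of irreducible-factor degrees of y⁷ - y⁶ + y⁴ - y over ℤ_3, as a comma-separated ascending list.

1, 1, 1, 4

Write h(y) = y⁷ - y⁶ + y⁴ - y.
Roots in ℤ_3: h(0) = 0 → root; h(1) = 0 → root; h(2) = 0 → root.
Linear factors from roots: (y), (y - 1), (y + 1).
Complete factorization: h(y) = (y)·(y + 1)·(y - 1)·(y⁴ - y³ + y² + 1).
Factor degrees with multiplicity: 1 + 1 + 1 + 4 = 7.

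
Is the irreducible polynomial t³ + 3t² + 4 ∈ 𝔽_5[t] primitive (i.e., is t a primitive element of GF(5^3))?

Write f(t) = t³ + 3t² + 4.
|GF(5^3)^×| = 5^3 − 1 = 124. Prime factorization: 124 = 2^2·31.
f is primitive ⇔ t has order 124 in GF(5)[t]/(f), i.e. t^(124/q) ≠ 1 for each prime q | 124.
t^(62) mod f = 1
t^(4) mod f = 4t² + t + 2.
Since t^(62) = 1, the order of t divides 62 < 124; not primitive.

No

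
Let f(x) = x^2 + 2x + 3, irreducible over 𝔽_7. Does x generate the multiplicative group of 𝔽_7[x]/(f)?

|GF(7^2)^×| = 7^2 − 1 = 48. Prime factorization: 48 = 2^4·3.
f is primitive ⇔ x has order 48 in GF(7)[x]/(f), i.e. x^(48/q) ≠ 1 for each prime q | 48.
x^(24) mod f = 6.
x^(16) mod f = 2.
None equal 1, so x has full order 48; f is primitive.

Yes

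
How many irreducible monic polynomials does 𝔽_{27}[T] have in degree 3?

6552

By the necklace-counting formula, N_27(3) = (1/3) Σ_{d|3} μ(3/d)·27^d.
Divisors of 3: 1, 3; μ(3/d) for each: -1, 1.
Σ = − 27^1 + 27^3 = 19656.
N = 19656/3 = 6552.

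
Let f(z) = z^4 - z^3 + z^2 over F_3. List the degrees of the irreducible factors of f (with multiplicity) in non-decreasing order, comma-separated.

1, 1, 1, 1

Roots in F_3: f(0) = 0 → root; f(1) = 1; f(2) = 0 → root.
Linear factors from roots: (z), (z + 1).
Complete factorization: f(z) = (z)^2·(z + 1)^2.
Factor degrees with multiplicity: 1 + 1 + 1 + 1 = 4.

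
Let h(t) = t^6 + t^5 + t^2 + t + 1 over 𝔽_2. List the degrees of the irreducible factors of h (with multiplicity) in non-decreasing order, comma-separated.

Roots in 𝔽_2: h(0) = 1; h(1) = 1.
Complete factorization: h(t) = (t^6 + t^5 + t^2 + t + 1).
Factor degrees with multiplicity: 6 = 6.

6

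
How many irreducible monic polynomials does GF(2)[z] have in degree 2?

1

Gauss's count: N_{2}(2) = (1/2) Σ_{d|2} μ(2/d)·2^d.
Divisors of 2: 1, 2; μ(2/d) for each: -1, 1.
Σ = − 2^1 + 2^2 = 2.
N = 2/2 = 1.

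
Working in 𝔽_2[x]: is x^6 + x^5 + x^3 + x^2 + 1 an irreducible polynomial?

Write h(x) = x^6 + x^5 + x^3 + x^2 + 1.
Check for roots in 𝔽_2: h(0) = 1; h(1) = 1.
No roots, so no linear factors.
Monic irreducibles of degree 2 over GF(2): x^2 + x + 1.
None of them divide h (all give nonzero remainder).
Monic irreducibles of degree 3 over GF(2): x^3 + x + 1, x^3 + x^2 + 1.
None of them divide h (all give nonzero remainder).
No irreducible factor of degree ≤ 3 exists, so h is irreducible over GF(2).

Yes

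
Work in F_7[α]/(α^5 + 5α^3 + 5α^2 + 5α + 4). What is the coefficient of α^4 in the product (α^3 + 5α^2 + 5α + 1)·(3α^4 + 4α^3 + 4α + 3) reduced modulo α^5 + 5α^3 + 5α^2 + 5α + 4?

Multiply in F_7[α]: (α^3 + 5α^2 + 5α + 1)·(3α^4 + 4α^3 + 4α + 3) = 3α^7 + 5α^6 + 6α^4 + 6α^3 + 5α + 3.
Reduce using α^5 ≡ 2α^3 + 2α^2 + 2α + 3 (mod α^5 + 5α^3 + 5α^2 + 5α + 4).
Reduced: α^4 + 6α^3 + 3α^2 + 4α.

1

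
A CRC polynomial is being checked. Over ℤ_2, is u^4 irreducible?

Write f(u) = u^4.
Check for roots in ℤ_2: f(0) = 0 → root; f(1) = 1.
f(0) = 0, so (u) divides f(u); f is reducible.

No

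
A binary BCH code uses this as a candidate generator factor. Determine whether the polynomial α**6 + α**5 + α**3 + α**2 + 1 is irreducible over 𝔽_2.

Yes

Write m(α) = α**6 + α**5 + α**3 + α**2 + 1.
Check for roots in 𝔽_2: m(0) = 1; m(1) = 1.
No roots, so no linear factors.
Monic irreducibles of degree 2 over GF(2): α**2 + α + 1.
None of them divide m (all give nonzero remainder).
Monic irreducibles of degree 3 over GF(2): α**3 + α + 1, α**3 + α**2 + 1.
None of them divide m (all give nonzero remainder).
No irreducible factor of degree ≤ 3 exists, so m is irreducible over GF(2).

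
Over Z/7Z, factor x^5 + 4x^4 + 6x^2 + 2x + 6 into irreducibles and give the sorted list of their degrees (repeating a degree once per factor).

Write h(x) = x^5 + 4x^4 + 6x^2 + 2x + 6.
Complete factorization: h(x) = (x^5 + 4x^4 + 6x^2 + 2x + 6).
Factor degrees with multiplicity: 5 = 5.

5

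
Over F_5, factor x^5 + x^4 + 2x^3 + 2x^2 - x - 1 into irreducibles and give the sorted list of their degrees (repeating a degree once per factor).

Write g(x) = x^5 + x^4 + 2x^3 + 2x^2 - x - 1.
Roots in F_5: g(0) = 4; g(1) = 4; g(2) = 4; g(3) = 2; g(4) = 0 → root.
Linear factors from roots: (x + 1).
Complete factorization: g(x) = (x + 1)·(x^2 + 2x - 2)·(x^2 - 2x - 2).
Factor degrees with multiplicity: 1 + 2 + 2 = 5.

1, 2, 2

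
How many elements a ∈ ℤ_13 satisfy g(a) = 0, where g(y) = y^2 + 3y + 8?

2

Evaluate at each of the 13 elements of ℤ_13:
g(0) = 8; g(1) = 12; g(2) = 5; g(3) = 0 → root; g(4) = 10; g(5) = 9; g(6) = 10; g(7) = 0 → root; g(8) = 5; g(9) = 12; g(10) = 8; g(11) = 6; g(12) = 6.
Roots: {3, 7}.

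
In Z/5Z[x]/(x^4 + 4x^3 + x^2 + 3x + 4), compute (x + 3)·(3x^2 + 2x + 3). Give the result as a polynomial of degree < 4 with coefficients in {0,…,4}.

Multiply in Z/5Z[x]: (x + 3)·(3x^2 + 2x + 3) = 3x^3 + x^2 + 4x + 4.
Reduced: 3x^3 + x^2 + 4x + 4.

3x^3 + x^2 + 4x + 4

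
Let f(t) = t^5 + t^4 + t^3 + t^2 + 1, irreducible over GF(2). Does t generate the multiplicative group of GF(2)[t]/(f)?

Yes

|GF(2^5)^×| = 2^5 − 1 = 31. Prime factorization: 31 = 31.
f is primitive ⇔ t has order 31 in GF(2)[t]/(f), i.e. t^(31/q) ≠ 1 for each prime q | 31.
t^(1) mod f = t.
None equal 1, so t has full order 31; f is primitive.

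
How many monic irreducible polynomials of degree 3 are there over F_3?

Gauss's count: N_{3}(3) = (1/3) Σ_{d|3} μ(3/d)·3^d.
Divisors of 3: 1, 3; μ(3/d) for each: -1, 1.
Σ = − 3^1 + 3^3 = 24.
N = 24/3 = 8.

8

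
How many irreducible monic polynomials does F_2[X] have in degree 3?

2

The number of monic irreducibles of degree 3 over GF(2) is (1/3)·Σ_{d∣3} μ(3/d) 2^d.
Divisors of 3: 1, 3; μ(3/d) for each: -1, 1.
Σ = − 2^1 + 2^3 = 6.
N = 6/3 = 2.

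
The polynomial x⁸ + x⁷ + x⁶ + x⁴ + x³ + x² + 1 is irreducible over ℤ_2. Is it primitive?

No

Write f(x) = x⁸ + x⁷ + x⁶ + x⁴ + x³ + x² + 1.
|GF(2^8)^×| = 2^8 − 1 = 255. Prime factorization: 255 = 3·5·17.
f is primitive ⇔ x has order 255 in GF(2)[x]/(f), i.e. x^(255/q) ≠ 1 for each prime q | 255.
x^(85) mod f = 1
x^(51) mod f = x⁶ + x³.
x^(15) mod f = x⁷ + x⁶ + x⁴ + x³ + x² + x.
Since x^(85) = 1, the order of x divides 85 < 255; not primitive.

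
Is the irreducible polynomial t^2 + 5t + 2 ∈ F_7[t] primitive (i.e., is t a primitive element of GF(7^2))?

No

Write f(t) = t^2 + 5t + 2.
|GF(7^2)^×| = 7^2 − 1 = 48. Prime factorization: 48 = 2^4·3.
f is primitive ⇔ t has order 48 in GF(7)[t]/(f), i.e. t^(48/q) ≠ 1 for each prime q | 48.
t^(24) mod f = 1
t^(16) mod f = 4.
Since t^(24) = 1, the order of t divides 24 < 48; not primitive.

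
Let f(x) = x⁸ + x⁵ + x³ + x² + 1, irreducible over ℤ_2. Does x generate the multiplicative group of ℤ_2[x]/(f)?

|GF(2^8)^×| = 2^8 − 1 = 255. Prime factorization: 255 = 3·5·17.
f is primitive ⇔ x has order 255 in GF(2)[x]/(f), i.e. x^(255/q) ≠ 1 for each prime q | 255.
x^(85) mod f = x⁷ + x⁵ + x⁴ + x³ + x² + x.
x^(51) mod f = x⁷ + x⁶ + x⁴ + x³ + x².
x^(15) mod f = x⁷ + x⁶ + x⁵ + x².
None equal 1, so x has full order 255; f is primitive.

Yes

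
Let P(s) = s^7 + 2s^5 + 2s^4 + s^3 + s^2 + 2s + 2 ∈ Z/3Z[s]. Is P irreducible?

Check for roots in Z/3Z: P(0) = 2; P(1) = 2; P(2) = 2.
No roots, so no linear factors.
Monic irreducibles of degree 2 over GF(3): s^2 + 1, s^2 + s + 2, s^2 + 2s + 2.
None of them divide P (all give nonzero remainder).
Degree-3 irreducible divisors: test the 8 monic irreducibles of degree 3 over GF(3).
None of them divide P (all give nonzero remainder).
No irreducible factor of degree ≤ 3 exists, so P is irreducible over GF(3).

Yes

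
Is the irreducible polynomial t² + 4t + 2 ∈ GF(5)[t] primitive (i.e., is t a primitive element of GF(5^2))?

Write f(t) = t² + 4t + 2.
|GF(5^2)^×| = 5^2 − 1 = 24. Prime factorization: 24 = 2^3·3.
f is primitive ⇔ t has order 24 in GF(5)[t]/(f), i.e. t^(24/q) ≠ 1 for each prime q | 24.
t^(12) mod f = 4.
t^(8) mod f = 2t + 1.
None equal 1, so t has full order 24; f is primitive.

Yes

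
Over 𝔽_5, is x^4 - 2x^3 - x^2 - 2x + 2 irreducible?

Yes

Write m(x) = x^4 - 2x^3 - x^2 - 2x + 2.
Check for roots in 𝔽_5: m(0) = 2; m(1) = 3; m(2) = 4; m(3) = 4; m(4) = 1.
No roots, so no linear factors.
Degree-2 irreducible divisors: test the 10 monic irreducibles of degree 2 over GF(5).
None of them divide m (all give nonzero remainder).
No irreducible factor of degree ≤ 2 exists, so m is irreducible over GF(5).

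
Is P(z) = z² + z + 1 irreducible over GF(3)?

Check for roots in GF(3): P(0) = 1; P(1) = 0 → root; P(2) = 1.
P(1) = 0, so (z − 1) divides P(z); P is reducible.

No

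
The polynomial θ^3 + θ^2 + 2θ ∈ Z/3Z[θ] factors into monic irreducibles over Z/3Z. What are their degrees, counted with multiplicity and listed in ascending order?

1, 2

Write g(θ) = θ^3 + θ^2 + 2θ.
Roots in Z/3Z: g(0) = 0 → root; g(1) = 1; g(2) = 1.
Linear factors from roots: (θ).
Complete factorization: g(θ) = (θ)·(θ^2 + θ + 2).
Factor degrees with multiplicity: 1 + 2 = 3.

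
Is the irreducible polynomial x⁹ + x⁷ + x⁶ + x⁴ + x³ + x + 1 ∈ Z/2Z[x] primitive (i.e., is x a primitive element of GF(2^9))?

Write f(x) = x⁹ + x⁷ + x⁶ + x⁴ + x³ + x + 1.
|GF(2^9)^×| = 2^9 − 1 = 511. Prime factorization: 511 = 7·73.
f is primitive ⇔ x has order 511 in GF(2)[x]/(f), i.e. x^(511/q) ≠ 1 for each prime q | 511.
x^(73) mod f = x⁶ + x⁵ + x⁴ + x³ + x² + x + 1.
x^(7) mod f = x⁷.
None equal 1, so x has full order 511; f is primitive.

Yes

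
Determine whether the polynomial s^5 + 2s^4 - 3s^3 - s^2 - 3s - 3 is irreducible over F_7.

Write P(s) = s^5 + 2s^4 - 3s^3 - s^2 - 3s - 3.
Check for roots in F_7: P(0) = 4; P(1) = 0 → root; P(2) = 6; P(3) = 2; P(4) = 4; P(5) = 2; P(6) = 3.
P(1) = 0, so (s − 1) divides P(s); P is reducible.

No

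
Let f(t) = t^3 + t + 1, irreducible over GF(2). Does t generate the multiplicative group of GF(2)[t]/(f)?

Yes

|GF(2^3)^×| = 2^3 − 1 = 7. Prime factorization: 7 = 7.
f is primitive ⇔ t has order 7 in GF(2)[t]/(f), i.e. t^(7/q) ≠ 1 for each prime q | 7.
t^(1) mod f = t.
None equal 1, so t has full order 7; f is primitive.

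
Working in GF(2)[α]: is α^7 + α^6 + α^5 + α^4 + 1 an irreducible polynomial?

Yes

Write m(α) = α^7 + α^6 + α^5 + α^4 + 1.
Check for roots in GF(2): m(0) = 1; m(1) = 1.
No roots, so no linear factors.
Monic irreducibles of degree 2 over GF(2): α^2 + α + 1.
None of them divide m (all give nonzero remainder).
Monic irreducibles of degree 3 over GF(2): α^3 + α + 1, α^3 + α^2 + 1.
None of them divide m (all give nonzero remainder).
No irreducible factor of degree ≤ 3 exists, so m is irreducible over GF(2).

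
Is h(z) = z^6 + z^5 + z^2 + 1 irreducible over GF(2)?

Check for roots in GF(2): h(0) = 1; h(1) = 0 → root.
h(1) = 0, so (z − 1) divides h(z); h is reducible.

No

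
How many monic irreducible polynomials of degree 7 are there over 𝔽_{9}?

683280

By the necklace-counting formula, N_9(7) = (1/7) Σ_{d|7} μ(7/d)·9^d.
Divisors of 7: 1, 7; μ(7/d) for each: -1, 1.
Σ = − 9^1 + 9^7 = 4782960.
N = 4782960/7 = 683280.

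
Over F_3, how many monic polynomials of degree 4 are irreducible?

18

x^(3^4) − x is the product of all monic irreducibles of degree dividing 4; Möbius inversion gives N = (1/4) Σ μ(4/d)·3^d.
Divisors of 4: 1, 2, 4; μ(4/d) for each: 0, -1, 1.
Σ = − 3^2 + 3^4 = 72.
N = 72/4 = 18.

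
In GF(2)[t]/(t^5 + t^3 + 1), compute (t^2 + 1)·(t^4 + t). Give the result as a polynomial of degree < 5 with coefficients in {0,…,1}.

t^3

Multiply in GF(2)[t]: (t^2 + 1)·(t^4 + t) = t^6 + t^4 + t^3 + t.
Reduce using t^5 ≡ t^3 + 1 (mod t^5 + t^3 + 1).
Reduced: t^3.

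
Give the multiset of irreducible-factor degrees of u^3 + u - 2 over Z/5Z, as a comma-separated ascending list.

1, 2

Write f(u) = u^3 + u - 2.
Roots in Z/5Z: f(0) = 3; f(1) = 0 → root; f(2) = 3; f(3) = 3; f(4) = 1.
Linear factors from roots: (u - 1).
Complete factorization: f(u) = (u - 1)·(u^2 + u + 2).
Factor degrees with multiplicity: 1 + 2 = 3.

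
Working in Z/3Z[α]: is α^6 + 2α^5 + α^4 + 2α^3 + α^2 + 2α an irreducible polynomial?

No

Write f(α) = α^6 + 2α^5 + α^4 + 2α^3 + α^2 + 2α.
Check for roots in Z/3Z: f(0) = 0 → root; f(1) = 0 → root; f(2) = 0 → root.
f(0) = 0, so (α) divides f(α); f is reducible.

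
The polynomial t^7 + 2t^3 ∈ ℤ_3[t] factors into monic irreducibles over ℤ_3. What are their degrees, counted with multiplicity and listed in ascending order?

Write g(t) = t^7 + 2t^3.
Roots in ℤ_3: g(0) = 0 → root; g(1) = 0 → root; g(2) = 0 → root.
Linear factors from roots: (t), (t + 2), (t + 1).
Complete factorization: g(t) = (t + 1)·(t + 2)·(t)^3·(t^2 + 1).
Factor degrees with multiplicity: 1 + 1 + 1 + 1 + 1 + 2 = 7.

1, 1, 1, 1, 1, 2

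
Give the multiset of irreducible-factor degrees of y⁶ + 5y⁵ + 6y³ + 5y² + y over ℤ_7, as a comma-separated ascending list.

1, 1, 1, 3

Write g(y) = y⁶ + 5y⁵ + 6y³ + 5y² + y.
Linear factors from roots: (y), (y + 5), (y + 2).
Complete factorization: g(y) = (y)·(y + 2)·(y + 5)·(y³ + 5y² + 4y + 5).
Factor degrees with multiplicity: 1 + 1 + 1 + 3 = 6.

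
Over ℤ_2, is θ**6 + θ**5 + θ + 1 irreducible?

No

Write g(θ) = θ**6 + θ**5 + θ + 1.
Check for roots in ℤ_2: g(0) = 1; g(1) = 0 → root.
g(1) = 0, so (θ − 1) divides g(θ); g is reducible.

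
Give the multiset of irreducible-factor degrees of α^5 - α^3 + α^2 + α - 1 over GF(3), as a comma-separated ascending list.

5

Write h(α) = α^5 - α^3 + α^2 + α - 1.
Roots in GF(3): h(0) = 2; h(1) = 1; h(2) = 2.
Complete factorization: h(α) = (α^5 - α^3 + α^2 + α - 1).
Factor degrees with multiplicity: 5 = 5.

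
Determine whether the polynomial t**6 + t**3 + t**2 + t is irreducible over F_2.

No

Write g(t) = t**6 + t**3 + t**2 + t.
Check for roots in F_2: g(0) = 0 → root; g(1) = 0 → root.
g(0) = 0, so (t) divides g(t); g is reducible.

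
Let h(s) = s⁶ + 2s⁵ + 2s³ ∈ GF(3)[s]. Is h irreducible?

Check for roots in GF(3): h(0) = 0 → root; h(1) = 2; h(2) = 0 → root.
h(0) = 0, so (s) divides h(s); h is reducible.

No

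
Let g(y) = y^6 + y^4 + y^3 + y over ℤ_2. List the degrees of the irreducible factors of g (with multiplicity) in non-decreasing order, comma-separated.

Roots in ℤ_2: g(0) = 0 → root; g(1) = 0 → root.
Linear factors from roots: (y), (y + 1).
Complete factorization: g(y) = (y)·(y + 1)^3·(y^2 + y + 1).
Factor degrees with multiplicity: 1 + 1 + 1 + 1 + 2 = 6.

1, 1, 1, 1, 2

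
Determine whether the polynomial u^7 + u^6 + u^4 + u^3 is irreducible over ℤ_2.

No

Write g(u) = u^7 + u^6 + u^4 + u^3.
Check for roots in ℤ_2: g(0) = 0 → root; g(1) = 0 → root.
g(0) = 0, so (u) divides g(u); g is reducible.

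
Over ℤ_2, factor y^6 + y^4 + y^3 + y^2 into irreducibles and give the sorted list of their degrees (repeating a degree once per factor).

1, 1, 1, 3

Write f(y) = y^6 + y^4 + y^3 + y^2.
Roots in ℤ_2: f(0) = 0 → root; f(1) = 0 → root.
Linear factors from roots: (y), (y + 1).
Complete factorization: f(y) = (y + 1)·(y)^2·(y^3 + y^2 + 1).
Factor degrees with multiplicity: 1 + 1 + 1 + 3 = 6.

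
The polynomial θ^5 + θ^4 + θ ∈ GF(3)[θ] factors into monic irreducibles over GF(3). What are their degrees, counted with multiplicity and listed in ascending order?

1, 1, 3

Write h(θ) = θ^5 + θ^4 + θ.
Roots in GF(3): h(0) = 0 → root; h(1) = 0 → root; h(2) = 2.
Linear factors from roots: (θ), (θ + 2).
Complete factorization: h(θ) = (θ)·(θ + 2)·(θ^3 + 2θ^2 + 2θ + 2).
Factor degrees with multiplicity: 1 + 1 + 3 = 5.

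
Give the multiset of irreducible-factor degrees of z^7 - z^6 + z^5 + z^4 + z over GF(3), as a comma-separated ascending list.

Write f(z) = z^7 - z^6 + z^5 + z^4 + z.
Roots in GF(3): f(0) = 0 → root; f(1) = 0 → root; f(2) = 0 → root.
Linear factors from roots: (z), (z - 1), (z + 1).
Complete factorization: f(z) = (z)·(z - 1)·(z + 1)^2·(z^3 + z^2 + z - 1).
Factor degrees with multiplicity: 1 + 1 + 1 + 1 + 3 = 7.

1, 1, 1, 1, 3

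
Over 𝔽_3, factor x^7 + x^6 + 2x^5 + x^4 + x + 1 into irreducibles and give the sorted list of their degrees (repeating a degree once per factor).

7

Write f(x) = x^7 + x^6 + 2x^5 + x^4 + x + 1.
Roots in 𝔽_3: f(0) = 1; f(1) = 1; f(2) = 2.
Complete factorization: f(x) = (x^7 + x^6 + 2x^5 + x^4 + x + 1).
Factor degrees with multiplicity: 7 = 7.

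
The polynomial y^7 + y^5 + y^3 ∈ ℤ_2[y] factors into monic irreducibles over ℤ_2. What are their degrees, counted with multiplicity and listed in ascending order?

1, 1, 1, 2, 2

Write g(y) = y^7 + y^5 + y^3.
Roots in ℤ_2: g(0) = 0 → root; g(1) = 1.
Linear factors from roots: (y).
Complete factorization: g(y) = (y)^3·(y^2 + y + 1)^2.
Factor degrees with multiplicity: 1 + 1 + 1 + 2 + 2 = 7.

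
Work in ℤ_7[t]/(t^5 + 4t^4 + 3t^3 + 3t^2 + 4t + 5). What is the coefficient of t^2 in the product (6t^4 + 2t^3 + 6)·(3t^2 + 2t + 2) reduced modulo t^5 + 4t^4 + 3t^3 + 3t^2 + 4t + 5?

Multiply in ℤ_7[t]: (6t^4 + 2t^3 + 6)·(3t^2 + 2t + 2) = 4t^6 + 4t^5 + 2t^4 + 4t^3 + 4t^2 + 5t + 5.
Reduce using t^5 ≡ 3t^4 + 4t^3 + 4t^2 + 3t + 2 (mod t^5 + 4t^4 + 3t^3 + 3t^2 + 4t + 5).
Reduced: 3t^4 + 3t^2 + 5t + 2.

3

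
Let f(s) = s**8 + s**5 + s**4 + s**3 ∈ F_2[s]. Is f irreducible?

Check for roots in F_2: f(0) = 0 → root; f(1) = 0 → root.
f(0) = 0, so (s) divides f(s); f is reducible.

No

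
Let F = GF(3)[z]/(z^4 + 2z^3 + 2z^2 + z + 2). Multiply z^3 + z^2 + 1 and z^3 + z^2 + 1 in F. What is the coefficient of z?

1

Multiply in GF(3)[z]: (z^3 + z^2 + 1)·(z^3 + z^2 + 1) = z^6 + 2z^5 + z^4 + 2z^3 + 2z^2 + 1.
Reduce using z^4 ≡ z^3 + z^2 + 2z + 1 (mod z^4 + 2z^3 + 2z^2 + z + 2).
Reduced: 2z^2 + z.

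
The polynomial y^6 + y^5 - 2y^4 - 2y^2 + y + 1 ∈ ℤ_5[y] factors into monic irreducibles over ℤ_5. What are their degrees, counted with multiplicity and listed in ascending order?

Write g(y) = y^6 + y^5 - 2y^4 - 2y^2 + y + 1.
Roots in ℤ_5: g(0) = 1; g(1) = 0 → root; g(2) = 4; g(3) = 1; g(4) = 1.
Linear factors from roots: (y - 1).
Complete factorization: g(y) = (y - 1)^2·(y^2 - y + 1)^2.
Factor degrees with multiplicity: 1 + 1 + 2 + 2 = 6.

1, 1, 2, 2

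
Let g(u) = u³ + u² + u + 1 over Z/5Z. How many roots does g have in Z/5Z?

3

Evaluate at each of the 5 elements of Z/5Z:
g(0) = 1; g(1) = 4; g(2) = 0 → root; g(3) = 0 → root; g(4) = 0 → root.
Roots: {2, 3, 4}.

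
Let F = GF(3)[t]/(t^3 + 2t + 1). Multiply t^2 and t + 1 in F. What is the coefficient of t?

1

Multiply in GF(3)[t]: (t^2)·(t + 1) = t^3 + t^2.
Reduce using t^3 ≡ t + 2 (mod t^3 + 2t + 1).
Reduced: t^2 + t + 2.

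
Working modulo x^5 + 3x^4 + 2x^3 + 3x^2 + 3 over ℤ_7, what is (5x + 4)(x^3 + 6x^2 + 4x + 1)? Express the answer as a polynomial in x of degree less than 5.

5x^4 + 6x^3 + 2x^2 + 4

Multiply in ℤ_7[x]: (5x + 4)·(x^3 + 6x^2 + 4x + 1) = 5x^4 + 6x^3 + 2x^2 + 4.
Reduced: 5x^4 + 6x^3 + 2x^2 + 4.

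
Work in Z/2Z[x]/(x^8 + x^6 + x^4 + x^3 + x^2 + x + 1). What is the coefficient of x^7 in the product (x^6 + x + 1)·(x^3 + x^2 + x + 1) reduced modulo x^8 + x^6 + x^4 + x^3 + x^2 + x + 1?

Multiply in Z/2Z[x]: (x^6 + x + 1)·(x^3 + x^2 + x + 1) = x^9 + x^8 + x^7 + x^6 + x^4 + 1.
Reduce using x^8 ≡ x^6 + x^4 + x^3 + x^2 + x + 1 (mod x^8 + x^6 + x^4 + x^3 + x^2 + x + 1).
Reduced: x^5 + x^4.

0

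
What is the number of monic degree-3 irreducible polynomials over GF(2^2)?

20

By the necklace-counting formula, N_4(3) = (1/3) Σ_{d|3} μ(3/d)·4^d.
Divisors of 3: 1, 3; μ(3/d) for each: -1, 1.
Σ = − 4^1 + 4^3 = 60.
N = 60/3 = 20.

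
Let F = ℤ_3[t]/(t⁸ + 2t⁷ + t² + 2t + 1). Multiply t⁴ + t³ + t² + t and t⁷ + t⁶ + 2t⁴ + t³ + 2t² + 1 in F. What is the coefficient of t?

2

Multiply in ℤ_3[t]: (t⁴ + t³ + t² + t)·(t⁷ + t⁶ + 2t⁴ + t³ + 2t² + 1) = t¹¹ + 2t¹⁰ + 2t⁹ + t⁸ + t⁷ + 2t⁶ + 2t⁵ + t⁴ + t² + t.
Reduce using t⁸ ≡ t⁷ + 2t² + t + 2 (mod t⁸ + 2t⁷ + t² + 2t + 1).
Reduced: t⁷ + 2t⁶ + t⁵ + 2t⁴ + 2t.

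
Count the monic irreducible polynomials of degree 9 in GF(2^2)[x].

29120

x^(4^9) − x is the product of all monic irreducibles of degree dividing 9; Möbius inversion gives N = (1/9) Σ μ(9/d)·4^d.
Divisors of 9: 1, 3, 9; μ(9/d) for each: 0, -1, 1.
Σ = − 4^3 + 4^9 = 262080.
N = 262080/9 = 29120.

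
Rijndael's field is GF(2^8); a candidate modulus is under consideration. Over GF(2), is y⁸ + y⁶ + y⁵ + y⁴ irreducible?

Write f(y) = y⁸ + y⁶ + y⁵ + y⁴.
Check for roots in GF(2): f(0) = 0 → root; f(1) = 0 → root.
f(0) = 0, so (y) divides f(y); f is reducible.

No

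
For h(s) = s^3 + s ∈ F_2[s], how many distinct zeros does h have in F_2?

2

Evaluate at each of the 2 elements of F_2:
h(0) = 0 → root; h(1) = 0 → root.
Roots: {0, 1}.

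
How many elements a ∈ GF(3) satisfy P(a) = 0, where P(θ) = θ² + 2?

2

Evaluate at each of the 3 elements of GF(3):
P(0) = 2; P(1) = 0 → root; P(2) = 0 → root.
Roots: {1, 2}.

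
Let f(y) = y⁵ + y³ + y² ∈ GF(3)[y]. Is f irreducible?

No

Check for roots in GF(3): f(0) = 0 → root; f(1) = 0 → root; f(2) = 2.
f(0) = 0, so (y) divides f(y); f is reducible.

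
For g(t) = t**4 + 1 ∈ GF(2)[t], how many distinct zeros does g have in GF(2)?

Evaluate at each of the 2 elements of GF(2):
g(0) = 1; g(1) = 0 → root.
Roots: {1}.

1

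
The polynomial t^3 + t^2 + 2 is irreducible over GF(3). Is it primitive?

No

Write f(t) = t^3 + t^2 + 2.
|GF(3^3)^×| = 3^3 − 1 = 26. Prime factorization: 26 = 2·13.
f is primitive ⇔ t has order 26 in GF(3)[t]/(f), i.e. t^(26/q) ≠ 1 for each prime q | 26.
t^(13) mod f = 1
t^(2) mod f = t^2.
Since t^(13) = 1, the order of t divides 13 < 26; not primitive.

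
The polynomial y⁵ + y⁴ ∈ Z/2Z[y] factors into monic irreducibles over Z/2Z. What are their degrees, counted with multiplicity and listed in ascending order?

Write h(y) = y⁵ + y⁴.
Roots in Z/2Z: h(0) = 0 → root; h(1) = 0 → root.
Linear factors from roots: (y), (y + 1).
Complete factorization: h(y) = (y + 1)·(y)^4.
Factor degrees with multiplicity: 1 + 1 + 1 + 1 + 1 = 5.

1, 1, 1, 1, 1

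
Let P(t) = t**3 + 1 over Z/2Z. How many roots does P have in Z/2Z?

1

Evaluate at each of the 2 elements of Z/2Z:
P(0) = 1; P(1) = 0 → root.
Roots: {1}.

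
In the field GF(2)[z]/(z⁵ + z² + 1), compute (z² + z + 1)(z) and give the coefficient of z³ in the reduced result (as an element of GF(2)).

1

Multiply in GF(2)[z]: (z² + z + 1)·(z) = z³ + z² + z.
Reduced: z³ + z² + z.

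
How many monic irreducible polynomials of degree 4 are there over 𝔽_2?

Gauss's count: N_{2}(4) = (1/4) Σ_{d|4} μ(4/d)·2^d.
Divisors of 4: 1, 2, 4; μ(4/d) for each: 0, -1, 1.
Σ = − 2^2 + 2^4 = 12.
N = 12/4 = 3.

3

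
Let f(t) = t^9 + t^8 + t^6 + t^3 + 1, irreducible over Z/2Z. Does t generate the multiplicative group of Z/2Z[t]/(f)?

No

|GF(2^9)^×| = 2^9 − 1 = 511. Prime factorization: 511 = 7·73.
f is primitive ⇔ t has order 511 in GF(2)[t]/(f), i.e. t^(511/q) ≠ 1 for each prime q | 511.
t^(73) mod f = 1
t^(7) mod f = t^7.
Since t^(73) = 1, the order of t divides 73 < 511; not primitive.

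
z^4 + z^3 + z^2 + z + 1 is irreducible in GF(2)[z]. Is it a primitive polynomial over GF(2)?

Write f(z) = z^4 + z^3 + z^2 + z + 1.
|GF(2^4)^×| = 2^4 − 1 = 15. Prime factorization: 15 = 3·5.
f is primitive ⇔ z has order 15 in GF(2)[z]/(f), i.e. z^(15/q) ≠ 1 for each prime q | 15.
z^(5) mod f = 1
z^(3) mod f = z^3.
Since z^(5) = 1, the order of z divides 5 < 15; not primitive.

No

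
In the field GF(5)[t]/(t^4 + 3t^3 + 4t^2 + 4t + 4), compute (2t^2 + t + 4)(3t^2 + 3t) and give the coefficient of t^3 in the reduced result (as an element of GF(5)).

Multiply in GF(5)[t]: (2t^2 + t + 4)·(3t^2 + 3t) = t^4 + 4t^3 + 2t.
Reduce using t^4 ≡ 2t^3 + t^2 + t + 1 (mod t^4 + 3t^3 + 4t^2 + 4t + 4).
Reduced: t^3 + t^2 + 3t + 1.

1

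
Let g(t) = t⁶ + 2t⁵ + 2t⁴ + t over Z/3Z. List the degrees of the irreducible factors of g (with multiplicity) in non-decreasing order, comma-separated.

1, 1, 1, 1, 2

Roots in Z/3Z: g(0) = 0 → root; g(1) = 0 → root; g(2) = 0 → root.
Linear factors from roots: (t), (t + 2), (t + 1).
Complete factorization: g(t) = (t)·(t + 2)·(t + 1)^2·(t² + t + 2).
Factor degrees with multiplicity: 1 + 1 + 1 + 1 + 2 = 6.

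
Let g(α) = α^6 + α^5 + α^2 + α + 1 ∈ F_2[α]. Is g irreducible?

Yes

Check for roots in F_2: g(0) = 1; g(1) = 1.
No roots, so no linear factors.
Monic irreducibles of degree 2 over GF(2): α^2 + α + 1.
None of them divide g (all give nonzero remainder).
Monic irreducibles of degree 3 over GF(2): α^3 + α + 1, α^3 + α^2 + 1.
None of them divide g (all give nonzero remainder).
No irreducible factor of degree ≤ 3 exists, so g is irreducible over GF(2).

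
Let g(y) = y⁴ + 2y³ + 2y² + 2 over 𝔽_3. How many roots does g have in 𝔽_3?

Evaluate at each of the 3 elements of 𝔽_3:
g(0) = 2; g(1) = 1; g(2) = 0 → root.
Roots: {2}.

1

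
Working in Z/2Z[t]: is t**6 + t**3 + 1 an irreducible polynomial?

Yes

Write P(t) = t**6 + t**3 + 1.
Check for roots in Z/2Z: P(0) = 1; P(1) = 1.
No roots, so no linear factors.
Monic irreducibles of degree 2 over GF(2): t**2 + t + 1.
None of them divide P (all give nonzero remainder).
Monic irreducibles of degree 3 over GF(2): t**3 + t + 1, t**3 + t**2 + 1.
None of them divide P (all give nonzero remainder).
No irreducible factor of degree ≤ 3 exists, so P is irreducible over GF(2).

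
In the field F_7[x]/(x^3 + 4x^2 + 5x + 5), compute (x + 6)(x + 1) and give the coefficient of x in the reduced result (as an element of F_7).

0

Multiply in F_7[x]: (x + 6)·(x + 1) = x^2 + 6.
Reduced: x^2 + 6.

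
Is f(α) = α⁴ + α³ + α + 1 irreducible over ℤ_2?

No

Check for roots in ℤ_2: f(0) = 1; f(1) = 0 → root.
f(1) = 0, so (α − 1) divides f(α); f is reducible.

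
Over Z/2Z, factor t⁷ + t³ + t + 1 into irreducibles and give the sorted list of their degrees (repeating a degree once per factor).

Write f(t) = t⁷ + t³ + t + 1.
Roots in Z/2Z: f(0) = 1; f(1) = 0 → root.
Linear factors from roots: (t + 1).
Complete factorization: f(t) = (t + 1)·(t² + t + 1)·(t⁴ + t + 1).
Factor degrees with multiplicity: 1 + 2 + 4 = 7.

1, 2, 4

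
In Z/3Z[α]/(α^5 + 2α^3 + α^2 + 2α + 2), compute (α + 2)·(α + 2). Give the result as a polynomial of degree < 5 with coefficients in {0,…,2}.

Multiply in Z/3Z[α]: (α + 2)·(α + 2) = α^2 + α + 1.
Reduced: α^2 + α + 1.

α^2 + α + 1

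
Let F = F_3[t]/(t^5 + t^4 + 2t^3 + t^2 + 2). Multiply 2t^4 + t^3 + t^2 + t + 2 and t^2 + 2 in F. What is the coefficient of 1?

0

Multiply in F_3[t]: (2t^4 + t^3 + t^2 + t + 2)·(t^2 + 2) = 2t^6 + t^5 + 2t^4 + t^2 + 2t + 1.
Reduce using t^5 ≡ 2t^4 + t^3 + 2t^2 + 1 (mod t^5 + t^4 + 2t^3 + t^2 + 2).
Reduced: 2t^4 + 2t^2 + t.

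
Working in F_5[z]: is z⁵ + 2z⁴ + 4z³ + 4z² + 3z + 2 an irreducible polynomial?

No

Write P(z) = z⁵ + 2z⁴ + 4z³ + 4z² + 3z + 2.
Check for roots in F_5: P(0) = 2; P(1) = 1; P(2) = 0 → root; P(3) = 0 → root; P(4) = 0 → root.
P(2) = 0, so (z − 2) divides P(z); P is reducible.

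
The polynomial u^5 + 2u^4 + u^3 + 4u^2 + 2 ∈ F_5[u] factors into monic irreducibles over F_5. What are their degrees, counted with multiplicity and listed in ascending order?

1, 1, 1, 2

Write h(u) = u^5 + 2u^4 + u^3 + 4u^2 + 2.
Roots in F_5: h(0) = 2; h(1) = 0 → root; h(2) = 0 → root; h(3) = 0 → root; h(4) = 1.
Linear factors from roots: (u + 4), (u + 3), (u + 2).
Complete factorization: h(u) = (u + 2)·(u + 3)·(u + 4)·(u^2 + 3u + 3).
Factor degrees with multiplicity: 1 + 1 + 1 + 2 = 5.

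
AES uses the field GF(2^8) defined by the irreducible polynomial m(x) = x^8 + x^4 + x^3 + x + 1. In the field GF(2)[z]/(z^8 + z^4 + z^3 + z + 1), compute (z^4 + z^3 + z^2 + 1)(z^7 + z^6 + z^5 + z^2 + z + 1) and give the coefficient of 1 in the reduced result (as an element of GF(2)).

Multiply in GF(2)[z]: (z^4 + z^3 + z^2 + 1)·(z^7 + z^6 + z^5 + z^2 + z + 1) = z^11 + z^9 + z^5 + z^4 + z + 1.
Reduce using z^8 ≡ z^4 + z^3 + z + 1 (mod z^8 + z^4 + z^3 + z + 1).
Reduced: z^7 + z^6 + z^4 + z^3 + z^2 + 1.

1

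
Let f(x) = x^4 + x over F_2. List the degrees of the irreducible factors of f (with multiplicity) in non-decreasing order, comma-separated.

Roots in F_2: f(0) = 0 → root; f(1) = 0 → root.
Linear factors from roots: (x), (x + 1).
Complete factorization: f(x) = (x)·(x + 1)·(x^2 + x + 1).
Factor degrees with multiplicity: 1 + 1 + 2 = 4.

1, 1, 2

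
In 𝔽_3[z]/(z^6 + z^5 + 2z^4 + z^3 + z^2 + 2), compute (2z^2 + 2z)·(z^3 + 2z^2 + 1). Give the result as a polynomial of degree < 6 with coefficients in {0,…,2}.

Multiply in 𝔽_3[z]: (2z^2 + 2z)·(z^3 + 2z^2 + 1) = 2z^5 + z^3 + 2z^2 + 2z.
Reduced: 2z^5 + z^3 + 2z^2 + 2z.

2z^5 + z^3 + 2z^2 + 2z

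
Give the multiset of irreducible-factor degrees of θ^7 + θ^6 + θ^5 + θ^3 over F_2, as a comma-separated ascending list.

1, 1, 1, 1, 3

Write f(θ) = θ^7 + θ^6 + θ^5 + θ^3.
Roots in F_2: f(0) = 0 → root; f(1) = 0 → root.
Linear factors from roots: (θ), (θ + 1).
Complete factorization: f(θ) = (θ + 1)·(θ)^3·(θ^3 + θ + 1).
Factor degrees with multiplicity: 1 + 1 + 1 + 1 + 3 = 7.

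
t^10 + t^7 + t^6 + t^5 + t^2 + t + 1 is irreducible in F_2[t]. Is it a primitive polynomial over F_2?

Write f(t) = t^10 + t^7 + t^6 + t^5 + t^2 + t + 1.
|GF(2^10)^×| = 2^10 − 1 = 1023. Prime factorization: 1023 = 3·11·31.
f is primitive ⇔ t has order 1023 in GF(2)[t]/(f), i.e. t^(1023/q) ≠ 1 for each prime q | 1023.
t^(341) mod f = t^8 + t^4 + t^3 + t^2.
t^(93) mod f = t^9 + t^8 + t^7 + t^6 + t^5 + t^4 + t^3 + 1.
t^(33) mod f = t^9 + t^8 + t^6 + t^5 + t^4 + t^3 + t^2 + 1.
None equal 1, so t has full order 1023; f is primitive.

Yes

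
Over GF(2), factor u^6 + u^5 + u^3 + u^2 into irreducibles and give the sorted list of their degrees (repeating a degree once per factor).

Write g(u) = u^6 + u^5 + u^3 + u^2.
Roots in GF(2): g(0) = 0 → root; g(1) = 0 → root.
Linear factors from roots: (u), (u + 1).
Complete factorization: g(u) = (u)^2·(u + 1)^2·(u^2 + u + 1).
Factor degrees with multiplicity: 1 + 1 + 1 + 1 + 2 = 6.

1, 1, 1, 1, 2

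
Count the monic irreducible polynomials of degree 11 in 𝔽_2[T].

Gauss's count: N_{2}(11) = (1/11) Σ_{d|11} μ(11/d)·2^d.
Divisors of 11: 1, 11; μ(11/d) for each: -1, 1.
Σ = − 2^1 + 2^11 = 2046.
N = 2046/11 = 186.

186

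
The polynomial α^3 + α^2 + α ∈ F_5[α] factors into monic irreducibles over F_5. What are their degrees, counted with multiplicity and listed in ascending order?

1, 2

Write h(α) = α^3 + α^2 + α.
Roots in F_5: h(0) = 0 → root; h(1) = 3; h(2) = 4; h(3) = 4; h(4) = 4.
Linear factors from roots: (α).
Complete factorization: h(α) = (α)·(α^2 + α + 1).
Factor degrees with multiplicity: 1 + 2 = 3.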